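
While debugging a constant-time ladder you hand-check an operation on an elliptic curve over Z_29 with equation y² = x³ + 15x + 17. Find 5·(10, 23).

Write G = (10, 23).
Double-and-add on 5 = (101)₂. Start with G = (10, 23) for the leading 1-bit.
double: tangent at (10, 23): λ = (3·10² + 15)/(2·23) ≡ 25/17. 17⁻¹ ≡ 12 (mod 29) since 17·12 = 204 ≡ 1, so λ ≡ 25·12 ≡ 10.
  x = λ² - 10 - 10 = 100 - 20 ≡ 22; y = λ·(10 - 22) - 23 ≡ 2. → (22, 2)
double: tangent at (22, 2): λ = (3·22² + 15)/(2·2) ≡ 17/4. 4⁻¹ ≡ 22 (mod 29) since 4·22 = 88 ≡ 1, so λ ≡ 17·22 ≡ 26.
  x = λ² - 22 - 22 = 676 - 44 ≡ 23; y = λ·(22 - 23) - 2 ≡ 1. → (23, 1)
add G: (23, 1) + (10, 23). λ = (23 - 1)/(10 - 23) ≡ 22/16 mod 29. 16⁻¹ ≡ 20 (mod 29), so λ ≡ 5.
  x = λ² - 23 - 10 = 25 - 33 ≡ 21; y = λ·(23 - 21) - 1 ≡ 9. → (21, 9)

(21, 9)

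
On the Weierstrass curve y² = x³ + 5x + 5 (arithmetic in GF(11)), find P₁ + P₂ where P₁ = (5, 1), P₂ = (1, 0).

(5, 1) + (1, 0). λ = (0 - 1)/(1 - 5) ≡ 10/7 mod 11. 7⁻¹ ≡ 8 (mod 11), so λ ≡ 3.
  x = λ² - 5 - 1 = 9 - 6 ≡ 3; y = λ·(5 - 3) - 1 ≡ 5. → (3, 5)

(3, 5)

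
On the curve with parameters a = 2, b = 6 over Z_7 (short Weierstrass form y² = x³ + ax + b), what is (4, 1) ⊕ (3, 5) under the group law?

(2, 5)

(4, 1) + (3, 5). λ = (5 - 1)/(3 - 4) ≡ 4/6 mod 7. 6⁻¹ ≡ 6 (mod 7), so λ ≡ 3.
  x = λ² - 4 - 3 = 9 - 7 ≡ 2; y = λ·(4 - 2) - 1 ≡ 5. → (2, 5)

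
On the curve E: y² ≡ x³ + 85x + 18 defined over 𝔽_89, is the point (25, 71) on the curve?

y² = 71² ≡ 57; x³ + 85x + 18 = 17768 ≡ 57 (mod 89). 57 = 57.

yes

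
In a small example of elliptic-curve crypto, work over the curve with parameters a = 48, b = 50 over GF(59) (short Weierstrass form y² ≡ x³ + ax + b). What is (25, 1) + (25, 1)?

tangent at (25, 1): λ = (3·25² + 48)/(2·1) ≡ 35/2. 2⁻¹ ≡ 30 (mod 59), so λ ≡ 35·30 ≡ 47.
  x = λ² - 25 - 25 = 2209 - 50 ≡ 35; y = λ·(25 - 35) - 1 ≡ 1. → (35, 1)

(35, 1)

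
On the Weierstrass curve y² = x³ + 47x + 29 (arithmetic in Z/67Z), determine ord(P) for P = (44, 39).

4

2P: tangent at (44, 39): λ = (3·44² + 47)/(2·39) ≡ 26/11. 11⁻¹ ≡ 61 (mod 67), so λ ≡ 26·61 ≡ 45.
  x = λ² - 44 - 44 = 2025 - 88 ≡ 61; y = λ·(44 - 61) - 39 ≡ 0. → (61, 0)
3P: (61, 0) + (44, 39). λ = (39 - 0)/(44 - 61) ≡ 39/50 mod 67. 50⁻¹ ≡ 63 (mod 67), so λ ≡ 45.
  x = λ² - 61 - 44 = 2025 - 105 ≡ 44; y = λ·(61 - 44) - 0 ≡ 28. → (44, 28)
4P: (44, 28) + (44, 39): same x and y₁ ≡ -y₂, so the sum is O.
4P = O, so the order is 4.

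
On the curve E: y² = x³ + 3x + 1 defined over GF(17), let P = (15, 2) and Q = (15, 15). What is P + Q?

O

The two points share x = 15 and their y-coordinates satisfy 2 + 15 ≡ 0 (mod 17), so they are inverses. Their sum is O.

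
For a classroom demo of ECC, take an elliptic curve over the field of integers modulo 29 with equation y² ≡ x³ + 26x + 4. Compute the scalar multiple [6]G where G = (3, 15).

(6, 12)

Double-and-add on 6 = (110)₂. Start with G = (3, 15) for the leading 1-bit.
double: tangent at (3, 15): λ = (3·3² + 26)/(2·15) ≡ 24/1. 1⁻¹ ≡ 1 (mod 29) since 1·1 = 1 ≡ 1, so λ ≡ 24·1 ≡ 24.
  x = λ² - 3 - 3 = 576 - 6 ≡ 19; y = λ·(3 - 19) - 15 ≡ 7. → (19, 7)
add G: (19, 7) + (3, 15). λ = (15 - 7)/(3 - 19) ≡ 8/13 mod 29. 13⁻¹ ≡ 9 (mod 29), so λ ≡ 14.
  x = λ² - 19 - 3 = 196 - 22 ≡ 0; y = λ·(19 - 0) - 7 ≡ 27. → (0, 27)
double: tangent at (0, 27): λ = (3·0² + 26)/(2·27) ≡ 26/25. 25⁻¹ ≡ 7 (mod 29) since 25·7 = 175 ≡ 1, so λ ≡ 26·7 ≡ 8.
  x = λ² - 0 - 0 = 64 - 0 ≡ 6; y = λ·(0 - 6) - 27 ≡ 12. → (6, 12)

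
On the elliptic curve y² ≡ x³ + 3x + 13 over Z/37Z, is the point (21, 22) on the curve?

y² = 22² ≡ 3; x³ + 3x + 13 = 9337 ≡ 13 (mod 37). 3 ≠ 13.

no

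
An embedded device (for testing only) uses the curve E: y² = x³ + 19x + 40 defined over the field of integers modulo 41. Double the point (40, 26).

(6, 1)

tangent at (40, 26): λ = (3·40² + 19)/(2·26) ≡ 22/11. 11⁻¹ ≡ 15 (mod 41) since 11·15 = 165 ≡ 1, so λ ≡ 22·15 ≡ 2.
  x = λ² - 40 - 40 = 4 - 80 ≡ 6; y = λ·(40 - 6) - 26 ≡ 1. → (6, 1)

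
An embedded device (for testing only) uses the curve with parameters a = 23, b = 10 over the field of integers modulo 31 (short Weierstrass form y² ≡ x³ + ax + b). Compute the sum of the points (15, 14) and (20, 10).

(15, 14) + (20, 10). λ = (10 - 14)/(20 - 15) ≡ 27/5 mod 31. 5⁻¹ ≡ 25 (mod 31) since 5·25 = 125 ≡ 1, so λ ≡ 24.
  x = λ² - 15 - 20 = 576 - 35 ≡ 14; y = λ·(15 - 14) - 14 ≡ 10. → (14, 10)

(14, 10)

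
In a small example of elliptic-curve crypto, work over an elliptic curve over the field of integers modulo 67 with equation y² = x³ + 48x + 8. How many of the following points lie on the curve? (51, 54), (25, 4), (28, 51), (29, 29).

(51, 54): 54² ≡ 35, rhs ≡ 35 → on.
(25, 4): 4² ≡ 16, rhs ≡ 16 → on.
(28, 51): 51² ≡ 55, rhs ≡ 55 → on.
(29, 29): 29² ≡ 37, rhs ≡ 61 → off.

3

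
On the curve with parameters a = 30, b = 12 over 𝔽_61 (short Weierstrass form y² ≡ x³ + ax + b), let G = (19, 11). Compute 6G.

(56, 46)

Double-and-add on 6 = (110)₂. Start with G = (19, 11) for the leading 1-bit.
double: tangent at (19, 11): λ = (3·19² + 30)/(2·11) ≡ 15/22. 22⁻¹ ≡ 25 (mod 61) since 22·25 = 550 ≡ 1, so λ ≡ 15·25 ≡ 9.
  x = λ² - 19 - 19 = 81 - 38 ≡ 43; y = λ·(19 - 43) - 11 ≡ 17. → (43, 17)
add G: (43, 17) + (19, 11). λ = (11 - 17)/(19 - 43) ≡ 55/37 mod 61. 37⁻¹ ≡ 33 (mod 61), so λ ≡ 46.
  x = λ² - 43 - 19 = 2116 - 62 ≡ 41; y = λ·(43 - 41) - 17 ≡ 14. → (41, 14)
double: tangent at (41, 14): λ = (3·41² + 30)/(2·14) ≡ 10/28. 28⁻¹ ≡ 24 (mod 61) since 28·24 = 672 ≡ 1, so λ ≡ 10·24 ≡ 57.
  x = λ² - 41 - 41 = 3249 - 82 ≡ 56; y = λ·(41 - 56) - 14 ≡ 46. → (56, 46)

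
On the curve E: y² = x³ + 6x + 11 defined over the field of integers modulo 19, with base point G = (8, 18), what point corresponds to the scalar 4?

(6, 4)

Double-and-add on 4 = (100)₂. Start with G = (8, 18) for the leading 1-bit.
double: tangent at (8, 18): λ = (3·8² + 6)/(2·18) ≡ 8/17. 17⁻¹ ≡ 9 (mod 19), so λ ≡ 8·9 ≡ 15.
  x = λ² - 8 - 8 = 225 - 16 ≡ 0; y = λ·(8 - 0) - 18 ≡ 7. → (0, 7)
double: tangent at (0, 7): λ = (3·0² + 6)/(2·7) ≡ 6/14. 14⁻¹ ≡ 15 (mod 19), so λ ≡ 6·15 ≡ 14.
  x = λ² - 0 - 0 = 196 - 0 ≡ 6; y = λ·(0 - 6) - 7 ≡ 4. → (6, 4)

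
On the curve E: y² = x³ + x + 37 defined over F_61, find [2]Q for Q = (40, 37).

(45, 45)

tangent at (40, 37): λ = (3·40² + 1)/(2·37) ≡ 43/13. 13⁻¹ ≡ 47 (mod 61) since 13·47 = 611 ≡ 1, so λ ≡ 43·47 ≡ 8.
  x = λ² - 40 - 40 = 64 - 80 ≡ 45; y = λ·(40 - 45) - 37 ≡ 45. → (45, 45)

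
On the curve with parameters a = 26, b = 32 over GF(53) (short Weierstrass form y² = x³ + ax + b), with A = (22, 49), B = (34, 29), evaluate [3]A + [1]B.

First 3A:
Repeated addition: build up to 3A.
2A: tangent at (22, 49): λ = (3·22² + 26)/(2·49) ≡ 47/45. 45⁻¹ ≡ 33 (mod 53) since 45·33 = 1485 ≡ 1, so λ ≡ 47·33 ≡ 14.
  x = λ² - 22 - 22 = 196 - 44 ≡ 46; y = λ·(22 - 46) - 49 ≡ 39. → (46, 39)
3A: (46, 39) + (22, 49). λ = (49 - 39)/(22 - 46) ≡ 10/29 mod 53. 29⁻¹ ≡ 11 (mod 53), so λ ≡ 4.
  x = λ² - 46 - 22 = 16 - 68 ≡ 1; y = λ·(46 - 1) - 39 ≡ 35. → (1, 35)
3A = (1, 35).
Finally 3A + B:
(1, 35) + (34, 29). λ = (29 - 35)/(34 - 1) ≡ 47/33 mod 53. 33⁻¹ ≡ 45 (mod 53), so λ ≡ 48.
  x = λ² - 1 - 34 = 2304 - 35 ≡ 43; y = λ·(1 - 43) - 35 ≡ 16. → (43, 16)

(43, 16)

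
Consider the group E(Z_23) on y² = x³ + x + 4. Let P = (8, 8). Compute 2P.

(11, 9)

tangent at (8, 8): λ = (3·8² + 1)/(2·8) ≡ 9/16. 16⁻¹ ≡ 13 (mod 23) since 16·13 = 208 ≡ 1, so λ ≡ 9·13 ≡ 2.
  x = λ² - 8 - 8 = 4 - 16 ≡ 11; y = λ·(8 - 11) - 8 ≡ 9. → (11, 9)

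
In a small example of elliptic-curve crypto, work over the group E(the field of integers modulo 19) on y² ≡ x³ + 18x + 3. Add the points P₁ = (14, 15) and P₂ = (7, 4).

(9, 1)

(14, 15) + (7, 4). λ = (4 - 15)/(7 - 14) ≡ 8/12 mod 19. 12⁻¹ ≡ 8 (mod 19) since 12·8 = 96 ≡ 1, so λ ≡ 7.
  x = λ² - 14 - 7 = 49 - 21 ≡ 9; y = λ·(14 - 9) - 15 ≡ 1. → (9, 1)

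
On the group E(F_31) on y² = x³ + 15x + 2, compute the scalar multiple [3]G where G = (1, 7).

(26, 9)

Repeated addition: build up to 3G.
2G: tangent at (1, 7): λ = (3·1² + 15)/(2·7) ≡ 18/14. 14⁻¹ ≡ 20 (mod 31), so λ ≡ 18·20 ≡ 19.
  x = λ² - 1 - 1 = 361 - 2 ≡ 18; y = λ·(1 - 18) - 7 ≡ 11. → (18, 11)
3G: (18, 11) + (1, 7). λ = (7 - 11)/(1 - 18) ≡ 27/14 mod 31. 14⁻¹ ≡ 20 (mod 31) since 14·20 = 280 ≡ 1, so λ ≡ 13.
  x = λ² - 18 - 1 = 169 - 19 ≡ 26; y = λ·(18 - 26) - 11 ≡ 9. → (26, 9)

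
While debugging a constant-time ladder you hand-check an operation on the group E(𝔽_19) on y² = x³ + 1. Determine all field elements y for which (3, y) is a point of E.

3, 16

x³ + 0x + 1 = 28 ≡ 9 (mod 19).
Square roots of 9 mod 19: 3 and 16 (since 3² = 9 ≡ 9).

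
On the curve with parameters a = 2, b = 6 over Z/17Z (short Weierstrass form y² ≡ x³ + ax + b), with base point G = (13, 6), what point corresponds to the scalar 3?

(2, 16)

Repeated addition: build up to 3G.
2G: tangent at (13, 6): λ = (3·13² + 2)/(2·6) ≡ 16/12. 12⁻¹ ≡ 10 (mod 17), so λ ≡ 16·10 ≡ 7.
  x = λ² - 13 - 13 = 49 - 26 ≡ 6; y = λ·(13 - 6) - 6 ≡ 9. → (6, 9)
3G: (6, 9) + (13, 6). λ = (6 - 9)/(13 - 6) ≡ 14/7 mod 17. 7⁻¹ ≡ 5 (mod 17), so λ ≡ 2.
  x = λ² - 6 - 13 = 4 - 19 ≡ 2; y = λ·(6 - 2) - 9 ≡ 16. → (2, 16)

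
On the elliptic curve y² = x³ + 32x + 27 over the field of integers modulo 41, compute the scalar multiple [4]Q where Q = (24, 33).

Repeated addition: build up to 4Q.
2Q: tangent at (24, 33): λ = (3·24² + 32)/(2·33) ≡ 38/25. 25⁻¹ ≡ 23 (mod 41), so λ ≡ 38·23 ≡ 13.
  x = λ² - 24 - 24 = 169 - 48 ≡ 39; y = λ·(24 - 39) - 33 ≡ 18. → (39, 18)
3Q: (39, 18) + (24, 33). λ = (33 - 18)/(24 - 39) ≡ 15/26 mod 41. 26⁻¹ ≡ 30 (mod 41), so λ ≡ 40.
  x = λ² - 39 - 24 = 1600 - 63 ≡ 20; y = λ·(39 - 20) - 18 ≡ 4. → (20, 4)
4Q: (20, 4) + (24, 33). λ = (33 - 4)/(24 - 20) ≡ 29/4 mod 41. 4⁻¹ ≡ 31 (mod 41) since 4·31 = 124 ≡ 1, so λ ≡ 38.
  x = λ² - 20 - 24 = 1444 - 44 ≡ 6; y = λ·(20 - 6) - 4 ≡ 36. → (6, 36)

(6, 36)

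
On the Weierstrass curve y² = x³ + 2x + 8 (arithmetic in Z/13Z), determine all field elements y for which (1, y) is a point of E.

none

x³ + 2x + 8 = 11 ≡ 11 (mod 13).
11 is a non-residue mod 13; no y exists.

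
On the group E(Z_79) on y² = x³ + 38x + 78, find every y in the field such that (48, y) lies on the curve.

none

x³ + 38x + 78 = 112494 ≡ 77 (mod 79).
77 is a non-residue mod 79; no y exists.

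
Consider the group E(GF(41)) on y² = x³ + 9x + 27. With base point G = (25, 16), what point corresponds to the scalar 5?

(17, 38)

Repeated addition: build up to 5G.
2G: tangent at (25, 16): λ = (3·25² + 9)/(2·16) ≡ 39/32. 32⁻¹ ≡ 9 (mod 41), so λ ≡ 39·9 ≡ 23.
  x = λ² - 25 - 25 = 529 - 50 ≡ 28; y = λ·(25 - 28) - 16 ≡ 38. → (28, 38)
3G: (28, 38) + (25, 16). λ = (16 - 38)/(25 - 28) ≡ 19/38 mod 41. 38⁻¹ ≡ 27 (mod 41), so λ ≡ 21.
  x = λ² - 28 - 25 = 441 - 53 ≡ 19; y = λ·(28 - 19) - 38 ≡ 28. → (19, 28)
4G: (19, 28) + (25, 16). λ = (16 - 28)/(25 - 19) ≡ 29/6 mod 41. 6⁻¹ ≡ 7 (mod 41), so λ ≡ 39.
  x = λ² - 19 - 25 = 1521 - 44 ≡ 1; y = λ·(19 - 1) - 28 ≡ 18. → (1, 18)
5G: (1, 18) + (25, 16). λ = (16 - 18)/(25 - 1) ≡ 39/24 mod 41. 24⁻¹ ≡ 12 (mod 41) since 24·12 = 288 ≡ 1, so λ ≡ 17.
  x = λ² - 1 - 25 = 289 - 26 ≡ 17; y = λ·(1 - 17) - 18 ≡ 38. → (17, 38)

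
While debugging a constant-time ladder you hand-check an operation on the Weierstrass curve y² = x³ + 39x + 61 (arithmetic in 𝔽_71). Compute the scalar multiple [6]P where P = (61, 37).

Double-and-add on 6 = (110)₂. Start with P = (61, 37) for the leading 1-bit.
double: tangent at (61, 37): λ = (3·61² + 39)/(2·37) ≡ 55/3. 3⁻¹ ≡ 24 (mod 71) since 3·24 = 72 ≡ 1, so λ ≡ 55·24 ≡ 42.
  x = λ² - 61 - 61 = 1764 - 122 ≡ 9; y = λ·(61 - 9) - 37 ≡ 17. → (9, 17)
add P: (9, 17) + (61, 37). λ = (37 - 17)/(61 - 9) ≡ 20/52 mod 71. 52⁻¹ ≡ 56 (mod 71), so λ ≡ 55.
  x = λ² - 9 - 61 = 3025 - 70 ≡ 44; y = λ·(9 - 44) - 17 ≡ 46. → (44, 46)
double: tangent at (44, 46): λ = (3·44² + 39)/(2·46) ≡ 25/21. 21⁻¹ ≡ 44 (mod 71) since 21·44 = 924 ≡ 1, so λ ≡ 25·44 ≡ 35.
  x = λ² - 44 - 44 = 1225 - 88 ≡ 1; y = λ·(44 - 1) - 46 ≡ 39. → (1, 39)

(1, 39)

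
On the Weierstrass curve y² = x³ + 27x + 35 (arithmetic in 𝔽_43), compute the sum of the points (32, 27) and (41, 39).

(32, 27) + (41, 39). λ = (39 - 27)/(41 - 32) ≡ 12/9 mod 43. 9⁻¹ ≡ 24 (mod 43) since 9·24 = 216 ≡ 1, so λ ≡ 30.
  x = λ² - 32 - 41 = 900 - 73 ≡ 10; y = λ·(32 - 10) - 27 ≡ 31. → (10, 31)

(10, 31)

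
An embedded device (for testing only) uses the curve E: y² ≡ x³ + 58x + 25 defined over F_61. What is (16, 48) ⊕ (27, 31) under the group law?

(34, 2)

(16, 48) + (27, 31). λ = (31 - 48)/(27 - 16) ≡ 44/11 mod 61. 11⁻¹ ≡ 50 (mod 61), so λ ≡ 4.
  x = λ² - 16 - 27 = 16 - 43 ≡ 34; y = λ·(16 - 34) - 48 ≡ 2. → (34, 2)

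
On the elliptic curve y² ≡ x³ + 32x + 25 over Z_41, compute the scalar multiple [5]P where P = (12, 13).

(6, 8)

Repeated addition: build up to 5P.
2P: tangent at (12, 13): λ = (3·12² + 32)/(2·13) ≡ 13/26. 26⁻¹ ≡ 30 (mod 41) since 26·30 = 780 ≡ 1, so λ ≡ 13·30 ≡ 21.
  x = λ² - 12 - 12 = 441 - 24 ≡ 7; y = λ·(12 - 7) - 13 ≡ 10. → (7, 10)
3P: (7, 10) + (12, 13). λ = (13 - 10)/(12 - 7) ≡ 3/5 mod 41. 5⁻¹ ≡ 33 (mod 41), so λ ≡ 17.
  x = λ² - 7 - 12 = 289 - 19 ≡ 24; y = λ·(7 - 24) - 10 ≡ 29. → (24, 29)
4P: (24, 29) + (12, 13). λ = (13 - 29)/(12 - 24) ≡ 25/29 mod 41. 29⁻¹ ≡ 17 (mod 41) since 29·17 = 493 ≡ 1, so λ ≡ 15.
  x = λ² - 24 - 12 = 225 - 36 ≡ 25; y = λ·(24 - 25) - 29 ≡ 38. → (25, 38)
5P: (25, 38) + (12, 13). λ = (13 - 38)/(12 - 25) ≡ 16/28 mod 41. 28⁻¹ ≡ 22 (mod 41), so λ ≡ 24.
  x = λ² - 25 - 12 = 576 - 37 ≡ 6; y = λ·(25 - 6) - 38 ≡ 8. → (6, 8)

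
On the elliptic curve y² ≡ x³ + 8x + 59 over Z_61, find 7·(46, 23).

(18, 39)

Write Q = (46, 23).
Double-and-add on 7 = (111)₂. Start with Q = (46, 23) for the leading 1-bit.
double: tangent at (46, 23): λ = (3·46² + 8)/(2·23) ≡ 12/46. 46⁻¹ ≡ 4 (mod 61) since 46·4 = 184 ≡ 1, so λ ≡ 12·4 ≡ 48.
  x = λ² - 46 - 46 = 2304 - 92 ≡ 16; y = λ·(46 - 16) - 23 ≡ 14. → (16, 14)
add Q: (16, 14) + (46, 23). λ = (23 - 14)/(46 - 16) ≡ 9/30 mod 61. 30⁻¹ ≡ 59 (mod 61), so λ ≡ 43.
  x = λ² - 16 - 46 = 1849 - 62 ≡ 18; y = λ·(16 - 18) - 14 ≡ 22. → (18, 22)
double: tangent at (18, 22): λ = (3·18² + 8)/(2·22) ≡ 4/44. 44⁻¹ ≡ 43 (mod 61), so λ ≡ 4·43 ≡ 50.
  x = λ² - 18 - 18 = 2500 - 36 ≡ 24; y = λ·(18 - 24) - 22 ≡ 44. → (24, 44)
add Q: (24, 44) + (46, 23). λ = (23 - 44)/(46 - 24) ≡ 40/22 mod 61. 22⁻¹ ≡ 25 (mod 61) since 22·25 = 550 ≡ 1, so λ ≡ 24.
  x = λ² - 24 - 46 = 576 - 70 ≡ 18; y = λ·(24 - 18) - 44 ≡ 39. → (18, 39)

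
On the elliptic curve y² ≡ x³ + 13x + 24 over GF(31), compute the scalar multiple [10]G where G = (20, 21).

Repeated addition: build up to 10G.
2G: tangent at (20, 21): λ = (3·20² + 13)/(2·21) ≡ 4/11. 11⁻¹ ≡ 17 (mod 31), so λ ≡ 4·17 ≡ 6.
  x = λ² - 20 - 20 = 36 - 40 ≡ 27; y = λ·(20 - 27) - 21 ≡ 30. → (27, 30)
3G: (27, 30) + (20, 21). λ = (21 - 30)/(20 - 27) ≡ 22/24 mod 31. 24⁻¹ ≡ 22 (mod 31), so λ ≡ 19.
  x = λ² - 27 - 20 = 361 - 47 ≡ 4; y = λ·(27 - 4) - 30 ≡ 4. → (4, 4)
4G: (4, 4) + (20, 21). λ = (21 - 4)/(20 - 4) ≡ 17/16 mod 31. 16⁻¹ ≡ 2 (mod 31), so λ ≡ 3.
  x = λ² - 4 - 20 = 9 - 24 ≡ 16; y = λ·(4 - 16) - 4 ≡ 22. → (16, 22)
5G: (16, 22) + (20, 21). λ = (21 - 22)/(20 - 16) ≡ 30/4 mod 31. 4⁻¹ ≡ 8 (mod 31), so λ ≡ 23.
  x = λ² - 16 - 20 = 529 - 36 ≡ 28; y = λ·(16 - 28) - 22 ≡ 12. → (28, 12)
6G: (28, 12) + (20, 21). λ = (21 - 12)/(20 - 28) ≡ 9/23 mod 31. 23⁻¹ ≡ 27 (mod 31), so λ ≡ 26.
  x = λ² - 28 - 20 = 676 - 48 ≡ 8; y = λ·(28 - 8) - 12 ≡ 12. → (8, 12)
7G: (8, 12) + (20, 21). λ = (21 - 12)/(20 - 8) ≡ 9/12 mod 31. 12⁻¹ ≡ 13 (mod 31) since 12·13 = 156 ≡ 1, so λ ≡ 24.
  x = λ² - 8 - 20 = 576 - 28 ≡ 21; y = λ·(8 - 21) - 12 ≡ 17. → (21, 17)
8G: (21, 17) + (20, 21). λ = (21 - 17)/(20 - 21) ≡ 4/30 mod 31. 30⁻¹ ≡ 30 (mod 31), so λ ≡ 27.
  x = λ² - 21 - 20 = 729 - 41 ≡ 6; y = λ·(21 - 6) - 17 ≡ 16. → (6, 16)
9G: (6, 16) + (20, 21). λ = (21 - 16)/(20 - 6) ≡ 5/14 mod 31. 14⁻¹ ≡ 20 (mod 31), so λ ≡ 7.
  x = λ² - 6 - 20 = 49 - 26 ≡ 23; y = λ·(6 - 23) - 16 ≡ 20. → (23, 20)
10G: (23, 20) + (20, 21). λ = (21 - 20)/(20 - 23) ≡ 1/28 mod 31. 28⁻¹ ≡ 10 (mod 31) since 28·10 = 280 ≡ 1, so λ ≡ 10.
  x = λ² - 23 - 20 = 100 - 43 ≡ 26; y = λ·(23 - 26) - 20 ≡ 12. → (26, 12)

(26, 12)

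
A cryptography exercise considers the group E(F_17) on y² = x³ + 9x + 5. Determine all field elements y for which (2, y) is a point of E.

x³ + 9x + 5 = 31 ≡ 14 (mod 17).
14 is a non-residue mod 17; no y exists.

none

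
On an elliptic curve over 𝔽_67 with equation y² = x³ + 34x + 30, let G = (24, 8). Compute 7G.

Repeated addition: build up to 7G.
2G: tangent at (24, 8): λ = (3·24² + 34)/(2·8) ≡ 20/16. 16⁻¹ ≡ 21 (mod 67), so λ ≡ 20·21 ≡ 18.
  x = λ² - 24 - 24 = 324 - 48 ≡ 8; y = λ·(24 - 8) - 8 ≡ 12. → (8, 12)
3G: (8, 12) + (24, 8). λ = (8 - 12)/(24 - 8) ≡ 63/16 mod 67. 16⁻¹ ≡ 21 (mod 67) since 16·21 = 336 ≡ 1, so λ ≡ 50.
  x = λ² - 8 - 24 = 2500 - 32 ≡ 56; y = λ·(8 - 56) - 12 ≡ 0. → (56, 0)
4G: (56, 0) + (24, 8). λ = (8 - 0)/(24 - 56) ≡ 8/35 mod 67. 35⁻¹ ≡ 23 (mod 67) since 35·23 = 805 ≡ 1, so λ ≡ 50.
  x = λ² - 56 - 24 = 2500 - 80 ≡ 8; y = λ·(56 - 8) - 0 ≡ 55. → (8, 55)
5G: (8, 55) + (24, 8). λ = (8 - 55)/(24 - 8) ≡ 20/16 mod 67. 16⁻¹ ≡ 21 (mod 67), so λ ≡ 18.
  x = λ² - 8 - 24 = 324 - 32 ≡ 24; y = λ·(8 - 24) - 55 ≡ 59. → (24, 59)
6G: (24, 59) + (24, 8): same x and y₁ ≡ -y₂, so the sum is 𝒪.
7G: 𝒪 + (24, 8) = (24, 8) (identity).

(24, 8)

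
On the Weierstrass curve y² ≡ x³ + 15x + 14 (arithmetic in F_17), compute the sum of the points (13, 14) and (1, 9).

(4, 11)

(13, 14) + (1, 9). λ = (9 - 14)/(1 - 13) ≡ 12/5 mod 17. 5⁻¹ ≡ 7 (mod 17) since 5·7 = 35 ≡ 1, so λ ≡ 16.
  x = λ² - 13 - 1 = 256 - 14 ≡ 4; y = λ·(13 - 4) - 14 ≡ 11. → (4, 11)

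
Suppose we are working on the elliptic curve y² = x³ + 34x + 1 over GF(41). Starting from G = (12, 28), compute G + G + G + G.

(15, 27)

Repeated addition: build up to 4G.
2G: tangent at (12, 28): λ = (3·12² + 34)/(2·28) ≡ 15/15. 15⁻¹ ≡ 11 (mod 41) since 15·11 = 165 ≡ 1, so λ ≡ 15·11 ≡ 1.
  x = λ² - 12 - 12 = 1 - 24 ≡ 18; y = λ·(12 - 18) - 28 ≡ 7. → (18, 7)
3G: (18, 7) + (12, 28). λ = (28 - 7)/(12 - 18) ≡ 21/35 mod 41. 35⁻¹ ≡ 34 (mod 41), so λ ≡ 17.
  x = λ² - 18 - 12 = 289 - 30 ≡ 13; y = λ·(18 - 13) - 7 ≡ 37. → (13, 37)
4G: (13, 37) + (12, 28). λ = (28 - 37)/(12 - 13) ≡ 32/40 mod 41. 40⁻¹ ≡ 40 (mod 41) since 40·40 = 1600 ≡ 1, so λ ≡ 9.
  x = λ² - 13 - 12 = 81 - 25 ≡ 15; y = λ·(13 - 15) - 37 ≡ 27. → (15, 27)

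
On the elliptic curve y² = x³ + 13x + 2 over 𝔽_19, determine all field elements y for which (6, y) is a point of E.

x³ + 13x + 2 = 296 ≡ 11 (mod 19).
Square roots of 11 mod 19: 7 and 12 (since 7² = 49 ≡ 11).

7, 12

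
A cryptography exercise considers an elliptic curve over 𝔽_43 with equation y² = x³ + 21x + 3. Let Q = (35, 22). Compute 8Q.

(33, 13)

Repeated addition: build up to 8Q.
2Q: tangent at (35, 22): λ = (3·35² + 21)/(2·22) ≡ 41/1. 1⁻¹ ≡ 1 (mod 43), so λ ≡ 41·1 ≡ 41.
  x = λ² - 35 - 35 = 1681 - 70 ≡ 20; y = λ·(35 - 20) - 22 ≡ 34. → (20, 34)
3Q: (20, 34) + (35, 22). λ = (22 - 34)/(35 - 20) ≡ 31/15 mod 43. 15⁻¹ ≡ 23 (mod 43), so λ ≡ 25.
  x = λ² - 20 - 35 = 625 - 55 ≡ 11; y = λ·(20 - 11) - 34 ≡ 19. → (11, 19)
4Q: (11, 19) + (35, 22). λ = (22 - 19)/(35 - 11) ≡ 3/24 mod 43. 24⁻¹ ≡ 9 (mod 43), so λ ≡ 27.
  x = λ² - 11 - 35 = 729 - 46 ≡ 38; y = λ·(11 - 38) - 19 ≡ 26. → (38, 26)
5Q: (38, 26) + (35, 22). λ = (22 - 26)/(35 - 38) ≡ 39/40 mod 43. 40⁻¹ ≡ 14 (mod 43), so λ ≡ 30.
  x = λ² - 38 - 35 = 900 - 73 ≡ 10; y = λ·(38 - 10) - 26 ≡ 40. → (10, 40)
6Q: (10, 40) + (35, 22). λ = (22 - 40)/(35 - 10) ≡ 25/25 mod 43. 25⁻¹ ≡ 31 (mod 43), so λ ≡ 1.
  x = λ² - 10 - 35 = 1 - 45 ≡ 42; y = λ·(10 - 42) - 40 ≡ 14. → (42, 14)
7Q: (42, 14) + (35, 22). λ = (22 - 14)/(35 - 42) ≡ 8/36 mod 43. 36⁻¹ ≡ 6 (mod 43) since 36·6 = 216 ≡ 1, so λ ≡ 5.
  x = λ² - 42 - 35 = 25 - 77 ≡ 34; y = λ·(42 - 34) - 14 ≡ 26. → (34, 26)
8Q: (34, 26) + (35, 22). λ = (22 - 26)/(35 - 34) ≡ 39/1 mod 43. 1⁻¹ ≡ 1 (mod 43) since 1·1 = 1 ≡ 1, so λ ≡ 39.
  x = λ² - 34 - 35 = 1521 - 69 ≡ 33; y = λ·(34 - 33) - 26 ≡ 13. → (33, 13)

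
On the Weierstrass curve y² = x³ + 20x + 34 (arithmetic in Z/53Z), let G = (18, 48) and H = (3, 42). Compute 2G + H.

First 2G:
Repeated addition: build up to 2G.
2G: tangent at (18, 48): λ = (3·18² + 20)/(2·48) ≡ 38/43. 43⁻¹ ≡ 37 (mod 53) since 43·37 = 1591 ≡ 1, so λ ≡ 38·37 ≡ 28.
  x = λ² - 18 - 18 = 784 - 36 ≡ 6; y = λ·(18 - 6) - 48 ≡ 23. → (6, 23)
2G = (6, 23).
Finally 2G + H:
(6, 23) + (3, 42). λ = (42 - 23)/(3 - 6) ≡ 19/50 mod 53. 50⁻¹ ≡ 35 (mod 53), so λ ≡ 29.
  x = λ² - 6 - 3 = 841 - 9 ≡ 37; y = λ·(6 - 37) - 23 ≡ 32. → (37, 32)

(37, 32)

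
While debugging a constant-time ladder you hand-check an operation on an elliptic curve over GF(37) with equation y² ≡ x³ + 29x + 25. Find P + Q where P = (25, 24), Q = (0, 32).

(33, 20)

(25, 24) + (0, 32). λ = (32 - 24)/(0 - 25) ≡ 8/12 mod 37. 12⁻¹ ≡ 34 (mod 37), so λ ≡ 13.
  x = λ² - 25 - 0 = 169 - 25 ≡ 33; y = λ·(25 - 33) - 24 ≡ 20. → (33, 20)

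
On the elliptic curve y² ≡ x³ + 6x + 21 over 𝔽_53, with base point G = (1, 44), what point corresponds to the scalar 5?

(31, 0)

Repeated addition: build up to 5G.
2G: tangent at (1, 44): λ = (3·1² + 6)/(2·44) ≡ 9/35. 35⁻¹ ≡ 50 (mod 53), so λ ≡ 9·50 ≡ 26.
  x = λ² - 1 - 1 = 676 - 2 ≡ 38; y = λ·(1 - 38) - 44 ≡ 1. → (38, 1)
3G: (38, 1) + (1, 44). λ = (44 - 1)/(1 - 38) ≡ 43/16 mod 53. 16⁻¹ ≡ 10 (mod 53) since 16·10 = 160 ≡ 1, so λ ≡ 6.
  x = λ² - 38 - 1 = 36 - 39 ≡ 50; y = λ·(38 - 50) - 1 ≡ 33. → (50, 33)
4G: (50, 33) + (1, 44). λ = (44 - 33)/(1 - 50) ≡ 11/4 mod 53. 4⁻¹ ≡ 40 (mod 53) since 4·40 = 160 ≡ 1, so λ ≡ 16.
  x = λ² - 50 - 1 = 256 - 51 ≡ 46; y = λ·(50 - 46) - 33 ≡ 31. → (46, 31)
5G: (46, 31) + (1, 44). λ = (44 - 31)/(1 - 46) ≡ 13/8 mod 53. 8⁻¹ ≡ 20 (mod 53), so λ ≡ 48.
  x = λ² - 46 - 1 = 2304 - 47 ≡ 31; y = λ·(46 - 31) - 31 ≡ 0. → (31, 0)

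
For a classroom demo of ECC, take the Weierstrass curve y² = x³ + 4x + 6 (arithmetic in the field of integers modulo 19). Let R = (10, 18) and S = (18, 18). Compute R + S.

(10, 1)

(10, 18) + (18, 18). λ = (18 - 18)/(18 - 10) ≡ 0/8 mod 19. 8⁻¹ ≡ 12 (mod 19), so λ ≡ 0.
  x = λ² - 10 - 18 = 0 - 28 ≡ 10; y = λ·(10 - 10) - 18 ≡ 1. → (10, 1)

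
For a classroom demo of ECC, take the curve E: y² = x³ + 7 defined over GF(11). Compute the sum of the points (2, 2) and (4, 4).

(6, 5)

(2, 2) + (4, 4). λ = (4 - 2)/(4 - 2) ≡ 2/2 mod 11. 2⁻¹ ≡ 6 (mod 11), so λ ≡ 1.
  x = λ² - 2 - 4 = 1 - 6 ≡ 6; y = λ·(2 - 6) - 2 ≡ 5. → (6, 5)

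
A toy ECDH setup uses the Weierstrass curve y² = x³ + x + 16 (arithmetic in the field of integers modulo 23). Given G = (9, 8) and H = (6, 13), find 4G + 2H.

(5, 13)

First 4G:
Repeated addition: build up to 4G.
2G: tangent at (9, 8): λ = (3·9² + 1)/(2·8) ≡ 14/16. 16⁻¹ ≡ 13 (mod 23), so λ ≡ 14·13 ≡ 21.
  x = λ² - 9 - 9 = 441 - 18 ≡ 9; y = λ·(9 - 9) - 8 ≡ 15. → (9, 15)
3G: (9, 15) + (9, 8): same x and y₁ ≡ -y₂, so the sum is 𝒪.
4G: 𝒪 + (9, 8) = (9, 8) (identity).
4G = (9, 8).
Next 2H:
Repeated addition: build up to 2H.
2H: tangent at (6, 13): λ = (3·6² + 1)/(2·13) ≡ 17/3. 3⁻¹ ≡ 8 (mod 23), so λ ≡ 17·8 ≡ 21.
  x = λ² - 6 - 6 = 441 - 12 ≡ 15; y = λ·(6 - 15) - 13 ≡ 5. → (15, 5)
2H = (15, 5).
Finally 4G + 2H:
(9, 8) + (15, 5). λ = (5 - 8)/(15 - 9) ≡ 20/6 mod 23. 6⁻¹ ≡ 4 (mod 23), so λ ≡ 11.
  x = λ² - 9 - 15 = 121 - 24 ≡ 5; y = λ·(9 - 5) - 8 ≡ 13. → (5, 13)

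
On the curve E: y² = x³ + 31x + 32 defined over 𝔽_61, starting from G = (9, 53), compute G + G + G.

Repeated addition: build up to 3G.
2G: tangent at (9, 53): λ = (3·9² + 31)/(2·53) ≡ 30/45. 45⁻¹ ≡ 19 (mod 61), so λ ≡ 30·19 ≡ 21.
  x = λ² - 9 - 9 = 441 - 18 ≡ 57; y = λ·(9 - 57) - 53 ≡ 37. → (57, 37)
3G: (57, 37) + (9, 53). λ = (53 - 37)/(9 - 57) ≡ 16/13 mod 61. 13⁻¹ ≡ 47 (mod 61), so λ ≡ 20.
  x = λ² - 57 - 9 = 400 - 66 ≡ 29; y = λ·(57 - 29) - 37 ≡ 35. → (29, 35)

(29, 35)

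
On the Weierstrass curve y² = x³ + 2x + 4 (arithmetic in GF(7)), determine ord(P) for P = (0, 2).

10

2P: tangent at (0, 2): λ = (3·0² + 2)/(2·2) ≡ 2/4. 4⁻¹ ≡ 2 (mod 7) since 4·2 = 8 ≡ 1, so λ ≡ 2·2 ≡ 4.
  x = λ² - 0 - 0 = 16 - 0 ≡ 2; y = λ·(0 - 2) - 2 ≡ 4. → (2, 4)
3P: (2, 4) + (0, 2). λ = (2 - 4)/(0 - 2) ≡ 5/5 mod 7. 5⁻¹ ≡ 3 (mod 7), so λ ≡ 1.
  x = λ² - 2 - 0 = 1 - 2 ≡ 6; y = λ·(2 - 6) - 4 ≡ 6. → (6, 6)
4P: (6, 6) + (0, 2). λ = (2 - 6)/(0 - 6) ≡ 3/1 mod 7. 1⁻¹ ≡ 1 (mod 7) since 1·1 = 1 ≡ 1, so λ ≡ 3.
  x = λ² - 6 - 0 = 9 - 6 ≡ 3; y = λ·(6 - 3) - 6 ≡ 3. → (3, 3)
5P: (3, 3) + (0, 2). λ = (2 - 3)/(0 - 3) ≡ 6/4 mod 7. 4⁻¹ ≡ 2 (mod 7) since 4·2 = 8 ≡ 1, so λ ≡ 5.
  x = λ² - 3 - 0 = 25 - 3 ≡ 1; y = λ·(3 - 1) - 3 ≡ 0. → (1, 0)
6P: (1, 0) + (0, 2). λ = (2 - 0)/(0 - 1) ≡ 2/6 mod 7. 6⁻¹ ≡ 6 (mod 7), so λ ≡ 5.
  x = λ² - 1 - 0 = 25 - 1 ≡ 3; y = λ·(1 - 3) - 0 ≡ 4. → (3, 4)
7P: (3, 4) + (0, 2). λ = (2 - 4)/(0 - 3) ≡ 5/4 mod 7. 4⁻¹ ≡ 2 (mod 7), so λ ≡ 3.
  x = λ² - 3 - 0 = 9 - 3 ≡ 6; y = λ·(3 - 6) - 4 ≡ 1. → (6, 1)
8P: (6, 1) + (0, 2). λ = (2 - 1)/(0 - 6) ≡ 1/1 mod 7. 1⁻¹ ≡ 1 (mod 7), so λ ≡ 1.
  x = λ² - 6 - 0 = 1 - 6 ≡ 2; y = λ·(6 - 2) - 1 ≡ 3. → (2, 3)
9P: (2, 3) + (0, 2). λ = (2 - 3)/(0 - 2) ≡ 6/5 mod 7. 5⁻¹ ≡ 3 (mod 7), so λ ≡ 4.
  x = λ² - 2 - 0 = 16 - 2 ≡ 0; y = λ·(2 - 0) - 3 ≡ 5. → (0, 5)
10P: (0, 5) + (0, 2): same x and y₁ ≡ -y₂, so the sum is ∞.
10P = ∞, so the order is 10.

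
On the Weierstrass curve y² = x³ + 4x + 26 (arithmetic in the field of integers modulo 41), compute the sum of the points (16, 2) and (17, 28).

(28, 14)

(16, 2) + (17, 28). λ = (28 - 2)/(17 - 16) ≡ 26/1 mod 41. 1⁻¹ ≡ 1 (mod 41), so λ ≡ 26.
  x = λ² - 16 - 17 = 676 - 33 ≡ 28; y = λ·(16 - 28) - 2 ≡ 14. → (28, 14)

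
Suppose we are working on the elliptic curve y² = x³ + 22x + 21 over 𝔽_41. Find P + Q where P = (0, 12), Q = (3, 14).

(0, 12) + (3, 14). λ = (14 - 12)/(3 - 0) ≡ 2/3 mod 41. 3⁻¹ ≡ 14 (mod 41) since 3·14 = 42 ≡ 1, so λ ≡ 28.
  x = λ² - 0 - 3 = 784 - 3 ≡ 2; y = λ·(0 - 2) - 12 ≡ 14. → (2, 14)

(2, 14)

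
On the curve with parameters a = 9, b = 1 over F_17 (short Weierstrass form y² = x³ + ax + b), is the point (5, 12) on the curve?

no

y² = 12² ≡ 8; x³ + 9x + 1 = 171 ≡ 1 (mod 17). 8 ≠ 1.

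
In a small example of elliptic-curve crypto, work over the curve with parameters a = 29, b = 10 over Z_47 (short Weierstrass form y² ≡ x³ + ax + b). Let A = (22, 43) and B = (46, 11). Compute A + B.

(33, 3)

(22, 43) + (46, 11). λ = (11 - 43)/(46 - 22) ≡ 15/24 mod 47. 24⁻¹ ≡ 2 (mod 47), so λ ≡ 30.
  x = λ² - 22 - 46 = 900 - 68 ≡ 33; y = λ·(22 - 33) - 43 ≡ 3. → (33, 3)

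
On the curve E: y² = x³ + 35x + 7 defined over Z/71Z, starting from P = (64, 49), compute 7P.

Double-and-add on 7 = (111)₂. Start with P = (64, 49) for the leading 1-bit.
double: tangent at (64, 49): λ = (3·64² + 35)/(2·49) ≡ 40/27. 27⁻¹ ≡ 50 (mod 71), so λ ≡ 40·50 ≡ 12.
  x = λ² - 64 - 64 = 144 - 128 ≡ 16; y = λ·(64 - 16) - 49 ≡ 30. → (16, 30)
add P: (16, 30) + (64, 49). λ = (49 - 30)/(64 - 16) ≡ 19/48 mod 71. 48⁻¹ ≡ 37 (mod 71), so λ ≡ 64.
  x = λ² - 16 - 64 = 4096 - 80 ≡ 40; y = λ·(16 - 40) - 30 ≡ 67. → (40, 67)
double: tangent at (40, 67): λ = (3·40² + 35)/(2·67) ≡ 7/63. 63⁻¹ ≡ 62 (mod 71), so λ ≡ 7·62 ≡ 8.
  x = λ² - 40 - 40 = 64 - 80 ≡ 55; y = λ·(40 - 55) - 67 ≡ 26. → (55, 26)
add P: (55, 26) + (64, 49). λ = (49 - 26)/(64 - 55) ≡ 23/9 mod 71. 9⁻¹ ≡ 8 (mod 71), so λ ≡ 42.
  x = λ² - 55 - 64 = 1764 - 119 ≡ 12; y = λ·(55 - 12) - 26 ≡ 5. → (12, 5)

(12, 5)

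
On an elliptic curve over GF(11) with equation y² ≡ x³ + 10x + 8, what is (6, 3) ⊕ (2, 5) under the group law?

(6, 3) + (2, 5). λ = (5 - 3)/(2 - 6) ≡ 2/7 mod 11. 7⁻¹ ≡ 8 (mod 11), so λ ≡ 5.
  x = λ² - 6 - 2 = 25 - 8 ≡ 6; y = λ·(6 - 6) - 3 ≡ 8. → (6, 8)

(6, 8)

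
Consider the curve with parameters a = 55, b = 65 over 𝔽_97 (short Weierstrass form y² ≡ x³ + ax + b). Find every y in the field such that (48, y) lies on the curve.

x³ + 55x + 65 = 113297 ≡ 1 (mod 97).
Square roots of 1 mod 97: 1 and 96 (since 1² = 1 ≡ 1).

1, 96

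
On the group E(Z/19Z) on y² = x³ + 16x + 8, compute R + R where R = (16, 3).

(3, 11)

tangent at (16, 3): λ = (3·16² + 16)/(2·3) ≡ 5/6. 6⁻¹ ≡ 16 (mod 19), so λ ≡ 5·16 ≡ 4.
  x = λ² - 16 - 16 = 16 - 32 ≡ 3; y = λ·(16 - 3) - 3 ≡ 11. → (3, 11)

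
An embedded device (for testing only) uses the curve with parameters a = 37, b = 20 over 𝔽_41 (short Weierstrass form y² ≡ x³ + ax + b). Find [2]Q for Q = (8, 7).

(2, 15)

tangent at (8, 7): λ = (3·8² + 37)/(2·7) ≡ 24/14. 14⁻¹ ≡ 3 (mod 41) since 14·3 = 42 ≡ 1, so λ ≡ 24·3 ≡ 31.
  x = λ² - 8 - 8 = 961 - 16 ≡ 2; y = λ·(8 - 2) - 7 ≡ 15. → (2, 15)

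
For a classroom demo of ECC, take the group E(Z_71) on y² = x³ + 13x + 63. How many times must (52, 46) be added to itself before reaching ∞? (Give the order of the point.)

6

2P: tangent at (52, 46): λ = (3·52² + 13)/(2·46) ≡ 31/21. 21⁻¹ ≡ 44 (mod 71) since 21·44 = 924 ≡ 1, so λ ≡ 31·44 ≡ 15.
  x = λ² - 52 - 52 = 225 - 104 ≡ 50; y = λ·(52 - 50) - 46 ≡ 55. → (50, 55)
3P: (50, 55) + (52, 46). λ = (46 - 55)/(52 - 50) ≡ 62/2 mod 71. 2⁻¹ ≡ 36 (mod 71), so λ ≡ 31.
  x = λ² - 50 - 52 = 961 - 102 ≡ 7; y = λ·(50 - 7) - 55 ≡ 0. → (7, 0)
4P: (7, 0) + (52, 46). λ = (46 - 0)/(52 - 7) ≡ 46/45 mod 71. 45⁻¹ ≡ 30 (mod 71) since 45·30 = 1350 ≡ 1, so λ ≡ 31.
  x = λ² - 7 - 52 = 961 - 59 ≡ 50; y = λ·(7 - 50) - 0 ≡ 16. → (50, 16)
5P: (50, 16) + (52, 46). λ = (46 - 16)/(52 - 50) ≡ 30/2 mod 71. 2⁻¹ ≡ 36 (mod 71), so λ ≡ 15.
  x = λ² - 50 - 52 = 225 - 102 ≡ 52; y = λ·(50 - 52) - 16 ≡ 25. → (52, 25)
6P: (52, 25) + (52, 46): same x and y₁ ≡ -y₂, so the sum is ∞.
6P = ∞, so the order is 6.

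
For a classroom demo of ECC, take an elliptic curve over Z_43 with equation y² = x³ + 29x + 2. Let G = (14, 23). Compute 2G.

(40, 19)

tangent at (14, 23): λ = (3·14² + 29)/(2·23) ≡ 15/3. 3⁻¹ ≡ 29 (mod 43), so λ ≡ 15·29 ≡ 5.
  x = λ² - 14 - 14 = 25 - 28 ≡ 40; y = λ·(14 - 40) - 23 ≡ 19. → (40, 19)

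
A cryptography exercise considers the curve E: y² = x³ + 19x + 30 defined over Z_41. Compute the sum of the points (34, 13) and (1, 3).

(34, 13) + (1, 3). λ = (3 - 13)/(1 - 34) ≡ 31/8 mod 41. 8⁻¹ ≡ 36 (mod 41), so λ ≡ 9.
  x = λ² - 34 - 1 = 81 - 35 ≡ 5; y = λ·(34 - 5) - 13 ≡ 2. → (5, 2)

(5, 2)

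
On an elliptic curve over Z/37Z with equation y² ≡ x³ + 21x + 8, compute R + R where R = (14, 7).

tangent at (14, 7): λ = (3·14² + 21)/(2·7) ≡ 17/14. 14⁻¹ ≡ 8 (mod 37) since 14·8 = 112 ≡ 1, so λ ≡ 17·8 ≡ 25.
  x = λ² - 14 - 14 = 625 - 28 ≡ 5; y = λ·(14 - 5) - 7 ≡ 33. → (5, 33)

(5, 33)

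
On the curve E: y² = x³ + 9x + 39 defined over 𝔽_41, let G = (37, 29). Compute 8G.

Repeated addition: build up to 8G.
2G: tangent at (37, 29): λ = (3·37² + 9)/(2·29) ≡ 16/17. 17⁻¹ ≡ 29 (mod 41), so λ ≡ 16·29 ≡ 13.
  x = λ² - 37 - 37 = 169 - 74 ≡ 13; y = λ·(37 - 13) - 29 ≡ 37. → (13, 37)
3G: (13, 37) + (37, 29). λ = (29 - 37)/(37 - 13) ≡ 33/24 mod 41. 24⁻¹ ≡ 12 (mod 41), so λ ≡ 27.
  x = λ² - 13 - 37 = 729 - 50 ≡ 23; y = λ·(13 - 23) - 37 ≡ 21. → (23, 21)
4G: (23, 21) + (37, 29). λ = (29 - 21)/(37 - 23) ≡ 8/14 mod 41. 14⁻¹ ≡ 3 (mod 41), so λ ≡ 24.
  x = λ² - 23 - 37 = 576 - 60 ≡ 24; y = λ·(23 - 24) - 21 ≡ 37. → (24, 37)
5G: (24, 37) + (37, 29). λ = (29 - 37)/(37 - 24) ≡ 33/13 mod 41. 13⁻¹ ≡ 19 (mod 41) since 13·19 = 247 ≡ 1, so λ ≡ 12.
  x = λ² - 24 - 37 = 144 - 61 ≡ 1; y = λ·(24 - 1) - 37 ≡ 34. → (1, 34)
6G: (1, 34) + (37, 29). λ = (29 - 34)/(37 - 1) ≡ 36/36 mod 41. 36⁻¹ ≡ 8 (mod 41), so λ ≡ 1.
  x = λ² - 1 - 37 = 1 - 38 ≡ 4; y = λ·(1 - 4) - 34 ≡ 4. → (4, 4)
7G: (4, 4) + (37, 29). λ = (29 - 4)/(37 - 4) ≡ 25/33 mod 41. 33⁻¹ ≡ 5 (mod 41) since 33·5 = 165 ≡ 1, so λ ≡ 2.
  x = λ² - 4 - 37 = 4 - 41 ≡ 4; y = λ·(4 - 4) - 4 ≡ 37. → (4, 37)
8G: (4, 37) + (37, 29). λ = (29 - 37)/(37 - 4) ≡ 33/33 mod 41. 33⁻¹ ≡ 5 (mod 41) since 33·5 = 165 ≡ 1, so λ ≡ 1.
  x = λ² - 4 - 37 = 1 - 41 ≡ 1; y = λ·(4 - 1) - 37 ≡ 7. → (1, 7)

(1, 7)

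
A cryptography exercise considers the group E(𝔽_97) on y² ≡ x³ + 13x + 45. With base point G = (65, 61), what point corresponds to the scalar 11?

Repeated addition: build up to 11G.
2G: tangent at (65, 61): λ = (3·65² + 13)/(2·61) ≡ 78/25. 25⁻¹ ≡ 66 (mod 97), so λ ≡ 78·66 ≡ 7.
  x = λ² - 65 - 65 = 49 - 130 ≡ 16; y = λ·(65 - 16) - 61 ≡ 88. → (16, 88)
3G: (16, 88) + (65, 61). λ = (61 - 88)/(65 - 16) ≡ 70/49 mod 97. 49⁻¹ ≡ 2 (mod 97) since 49·2 = 98 ≡ 1, so λ ≡ 43.
  x = λ² - 16 - 65 = 1849 - 81 ≡ 22; y = λ·(16 - 22) - 88 ≡ 42. → (22, 42)
4G: (22, 42) + (65, 61). λ = (61 - 42)/(65 - 22) ≡ 19/43 mod 97. 43⁻¹ ≡ 88 (mod 97), so λ ≡ 23.
  x = λ² - 22 - 65 = 529 - 87 ≡ 54; y = λ·(22 - 54) - 42 ≡ 95. → (54, 95)
5G: (54, 95) + (65, 61). λ = (61 - 95)/(65 - 54) ≡ 63/11 mod 97. 11⁻¹ ≡ 53 (mod 97), so λ ≡ 41.
  x = λ² - 54 - 65 = 1681 - 119 ≡ 10; y = λ·(54 - 10) - 95 ≡ 60. → (10, 60)
6G: (10, 60) + (65, 61). λ = (61 - 60)/(65 - 10) ≡ 1/55 mod 97. 55⁻¹ ≡ 30 (mod 97) since 55·30 = 1650 ≡ 1, so λ ≡ 30.
  x = λ² - 10 - 65 = 900 - 75 ≡ 49; y = λ·(10 - 49) - 60 ≡ 31. → (49, 31)
7G: (49, 31) + (65, 61). λ = (61 - 31)/(65 - 49) ≡ 30/16 mod 97. 16⁻¹ ≡ 91 (mod 97), so λ ≡ 14.
  x = λ² - 49 - 65 = 196 - 114 ≡ 82; y = λ·(49 - 82) - 31 ≡ 89. → (82, 89)
8G: (82, 89) + (65, 61). λ = (61 - 89)/(65 - 82) ≡ 69/80 mod 97. 80⁻¹ ≡ 57 (mod 97), so λ ≡ 53.
  x = λ² - 82 - 65 = 2809 - 147 ≡ 43; y = λ·(82 - 43) - 89 ≡ 38. → (43, 38)
9G: (43, 38) + (65, 61). λ = (61 - 38)/(65 - 43) ≡ 23/22 mod 97. 22⁻¹ ≡ 75 (mod 97) since 22·75 = 1650 ≡ 1, so λ ≡ 76.
  x = λ² - 43 - 65 = 5776 - 108 ≡ 42; y = λ·(43 - 42) - 38 ≡ 38. → (42, 38)
10G: (42, 38) + (65, 61). λ = (61 - 38)/(65 - 42) ≡ 23/23 mod 97. 23⁻¹ ≡ 38 (mod 97), so λ ≡ 1.
  x = λ² - 42 - 65 = 1 - 107 ≡ 88; y = λ·(42 - 88) - 38 ≡ 13. → (88, 13)
11G: (88, 13) + (65, 61). λ = (61 - 13)/(65 - 88) ≡ 48/74 mod 97. 74⁻¹ ≡ 59 (mod 97) since 74·59 = 4366 ≡ 1, so λ ≡ 19.
  x = λ² - 88 - 65 = 361 - 153 ≡ 14; y = λ·(88 - 14) - 13 ≡ 35. → (14, 35)

(14, 35)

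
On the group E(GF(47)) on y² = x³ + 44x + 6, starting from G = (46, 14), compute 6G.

(1, 2)

Double-and-add on 6 = (110)₂. Start with G = (46, 14) for the leading 1-bit.
double: tangent at (46, 14): λ = (3·46² + 44)/(2·14) ≡ 0/28. 28⁻¹ ≡ 42 (mod 47), so λ ≡ 0·42 ≡ 0.
  x = λ² - 46 - 46 = 0 - 92 ≡ 2; y = λ·(46 - 2) - 14 ≡ 33. → (2, 33)
add G: (2, 33) + (46, 14). λ = (14 - 33)/(46 - 2) ≡ 28/44 mod 47. 44⁻¹ ≡ 31 (mod 47), so λ ≡ 22.
  x = λ² - 2 - 46 = 484 - 48 ≡ 13; y = λ·(2 - 13) - 33 ≡ 7. → (13, 7)
double: tangent at (13, 7): λ = (3·13² + 44)/(2·7) ≡ 34/14. 14⁻¹ ≡ 37 (mod 47) since 14·37 = 518 ≡ 1, so λ ≡ 34·37 ≡ 36.
  x = λ² - 13 - 13 = 1296 - 26 ≡ 1; y = λ·(13 - 1) - 7 ≡ 2. → (1, 2)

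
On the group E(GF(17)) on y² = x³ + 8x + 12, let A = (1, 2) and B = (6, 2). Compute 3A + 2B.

(6, 15)

First 3A:
Repeated addition: build up to 3A.
2A: tangent at (1, 2): λ = (3·1² + 8)/(2·2) ≡ 11/4. 4⁻¹ ≡ 13 (mod 17) since 4·13 = 52 ≡ 1, so λ ≡ 11·13 ≡ 7.
  x = λ² - 1 - 1 = 49 - 2 ≡ 13; y = λ·(1 - 13) - 2 ≡ 16. → (13, 16)
3A: (13, 16) + (1, 2). λ = (2 - 16)/(1 - 13) ≡ 3/5 mod 17. 5⁻¹ ≡ 7 (mod 17) since 5·7 = 35 ≡ 1, so λ ≡ 4.
  x = λ² - 13 - 1 = 16 - 14 ≡ 2; y = λ·(13 - 2) - 16 ≡ 11. → (2, 11)
3A = (2, 11).
Next 2B:
Repeated addition: build up to 2B.
2B: tangent at (6, 2): λ = (3·6² + 8)/(2·2) ≡ 14/4. 4⁻¹ ≡ 13 (mod 17) since 4·13 = 52 ≡ 1, so λ ≡ 14·13 ≡ 12.
  x = λ² - 6 - 6 = 144 - 12 ≡ 13; y = λ·(6 - 13) - 2 ≡ 16. → (13, 16)
2B = (13, 16).
Finally 3A + 2B:
(2, 11) + (13, 16). λ = (16 - 11)/(13 - 2) ≡ 5/11 mod 17. 11⁻¹ ≡ 14 (mod 17), so λ ≡ 2.
  x = λ² - 2 - 13 = 4 - 15 ≡ 6; y = λ·(2 - 6) - 11 ≡ 15. → (6, 15)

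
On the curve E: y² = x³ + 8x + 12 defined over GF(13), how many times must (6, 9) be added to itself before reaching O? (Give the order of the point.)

8

2P: tangent at (6, 9): λ = (3·6² + 8)/(2·9) ≡ 12/5. 5⁻¹ ≡ 8 (mod 13), so λ ≡ 12·8 ≡ 5.
  x = λ² - 6 - 6 = 25 - 12 ≡ 0; y = λ·(6 - 0) - 9 ≡ 8. → (0, 8)
3P: (0, 8) + (6, 9). λ = (9 - 8)/(6 - 0) ≡ 1/6 mod 13. 6⁻¹ ≡ 11 (mod 13) since 6·11 = 66 ≡ 1, so λ ≡ 11.
  x = λ² - 0 - 6 = 121 - 6 ≡ 11; y = λ·(0 - 11) - 8 ≡ 1. → (11, 1)
4P: (11, 1) + (6, 9). λ = (9 - 1)/(6 - 11) ≡ 8/8 mod 13. 8⁻¹ ≡ 5 (mod 13) since 8·5 = 40 ≡ 1, so λ ≡ 1.
  x = λ² - 11 - 6 = 1 - 17 ≡ 10; y = λ·(11 - 10) - 1 ≡ 0. → (10, 0)
5P: (10, 0) + (6, 9). λ = (9 - 0)/(6 - 10) ≡ 9/9 mod 13. 9⁻¹ ≡ 3 (mod 13) since 9·3 = 27 ≡ 1, so λ ≡ 1.
  x = λ² - 10 - 6 = 1 - 16 ≡ 11; y = λ·(10 - 11) - 0 ≡ 12. → (11, 12)
6P: (11, 12) + (6, 9). λ = (9 - 12)/(6 - 11) ≡ 10/8 mod 13. 8⁻¹ ≡ 5 (mod 13) since 8·5 = 40 ≡ 1, so λ ≡ 11.
  x = λ² - 11 - 6 = 121 - 17 ≡ 0; y = λ·(11 - 0) - 12 ≡ 5. → (0, 5)
7P: (0, 5) + (6, 9). λ = (9 - 5)/(6 - 0) ≡ 4/6 mod 13. 6⁻¹ ≡ 11 (mod 13), so λ ≡ 5.
  x = λ² - 0 - 6 = 25 - 6 ≡ 6; y = λ·(0 - 6) - 5 ≡ 4. → (6, 4)
8P: (6, 4) + (6, 9): same x and y₁ ≡ -y₂, so the sum is O.
8P = O, so the order is 8.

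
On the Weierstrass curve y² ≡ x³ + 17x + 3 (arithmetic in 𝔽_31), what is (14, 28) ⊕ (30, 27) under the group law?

(22, 19)

(14, 28) + (30, 27). λ = (27 - 28)/(30 - 14) ≡ 30/16 mod 31. 16⁻¹ ≡ 2 (mod 31), so λ ≡ 29.
  x = λ² - 14 - 30 = 841 - 44 ≡ 22; y = λ·(14 - 22) - 28 ≡ 19. → (22, 19)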